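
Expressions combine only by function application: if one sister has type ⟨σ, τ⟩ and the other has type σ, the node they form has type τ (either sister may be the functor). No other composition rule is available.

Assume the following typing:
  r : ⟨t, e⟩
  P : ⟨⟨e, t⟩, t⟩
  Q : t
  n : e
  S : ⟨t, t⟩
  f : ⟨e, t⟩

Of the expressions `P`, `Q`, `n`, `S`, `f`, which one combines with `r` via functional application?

Q

P : ⟨⟨e, t⟩, t⟩ — r needs t; P needs ⟨e, t⟩; neither fits.
Q — combines: r : ⟨t, e⟩ takes Q : t as argument, giving e.
n : e — r needs t; n needs nothing (atomic); neither fits.
S : ⟨t, t⟩ — r needs t; S needs t; neither fits.
f : ⟨e, t⟩ — r needs t; f needs e; neither fits.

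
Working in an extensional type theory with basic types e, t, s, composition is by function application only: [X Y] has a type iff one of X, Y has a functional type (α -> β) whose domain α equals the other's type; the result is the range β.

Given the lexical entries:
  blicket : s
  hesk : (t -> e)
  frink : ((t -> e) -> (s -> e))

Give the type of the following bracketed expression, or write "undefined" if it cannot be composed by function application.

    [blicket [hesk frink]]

e

[hesk frink]: ((t -> e) -> (s -> e)) applied to (t -> e) yields (s -> e).
[blicket [hesk frink]]: (s -> e) applied to s yields e.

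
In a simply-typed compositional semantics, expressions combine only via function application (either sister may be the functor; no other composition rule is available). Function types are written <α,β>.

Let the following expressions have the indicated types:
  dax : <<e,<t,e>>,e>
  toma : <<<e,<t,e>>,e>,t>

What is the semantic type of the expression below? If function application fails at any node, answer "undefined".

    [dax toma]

At [dax toma], toma : <<<e,<t,e>>,e>,t> takes dax : <<e,<t,e>>,e>, giving t.

t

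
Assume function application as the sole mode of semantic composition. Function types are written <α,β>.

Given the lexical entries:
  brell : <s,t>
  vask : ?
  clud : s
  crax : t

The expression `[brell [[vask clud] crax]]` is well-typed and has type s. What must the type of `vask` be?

<s,<t,<<s,t>,s>>>

[brell [[vask clud] crax]] must have type s. The sister brell has type <s,t>; that is not a function onto s, so [[vask clud] crax] must be the functor, of type <<s,t>,s>.
[[vask clud] crax] must have type <<s,t>,s>. The sister crax has type t; that is not a function onto <<s,t>,s>, so [vask clud] must be the functor, of type <t,<<s,t>,s>>.
[vask clud] must have type <t,<<s,t>,s>>. The sister clud has type s; that is not a function onto <t,<<s,t>,s>>, so vask must be the functor, of type <s,<t,<<s,t>,s>>>.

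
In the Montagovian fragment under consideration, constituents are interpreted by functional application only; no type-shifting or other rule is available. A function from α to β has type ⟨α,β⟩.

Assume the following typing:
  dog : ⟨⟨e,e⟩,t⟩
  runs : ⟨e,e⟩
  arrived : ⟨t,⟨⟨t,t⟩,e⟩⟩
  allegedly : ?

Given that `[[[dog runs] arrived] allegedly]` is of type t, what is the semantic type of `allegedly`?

For [[[dog runs] arrived] allegedly] to have type t with [[dog runs] arrived] of type ⟨⟨t,t⟩,e⟩, allegedly must be the function: allegedly : ⟨⟨⟨t,t⟩,e⟩,t⟩.

⟨⟨⟨t,t⟩,e⟩,t⟩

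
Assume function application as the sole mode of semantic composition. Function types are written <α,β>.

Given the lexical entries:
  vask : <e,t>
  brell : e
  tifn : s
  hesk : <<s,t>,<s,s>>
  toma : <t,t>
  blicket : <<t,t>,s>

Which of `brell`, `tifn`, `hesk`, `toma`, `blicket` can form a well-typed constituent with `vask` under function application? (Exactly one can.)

brell — combines: vask : <e,t> takes brell : e as argument, giving t.
tifn : s — no; vask wants e, and tifn wants nothing (atomic).
hesk : <<s,t>,<s,s>> — no; vask wants e, and hesk wants <s,t>.
toma : <t,t> — no; vask wants e, and toma wants t.
blicket : <<t,t>,s> — no; vask wants e, and blicket wants <t,t>.

brell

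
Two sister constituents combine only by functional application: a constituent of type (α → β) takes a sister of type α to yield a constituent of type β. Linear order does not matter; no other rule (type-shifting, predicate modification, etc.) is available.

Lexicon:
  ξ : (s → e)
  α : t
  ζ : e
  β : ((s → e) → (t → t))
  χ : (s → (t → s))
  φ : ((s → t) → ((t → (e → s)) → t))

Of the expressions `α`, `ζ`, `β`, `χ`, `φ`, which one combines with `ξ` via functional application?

β

α : t — neither side's domain matches the other.
ζ : e — neither side's domain matches the other.
β — combines: β : ((s → e) → (t → t)) takes ξ : (s → e) as argument, giving (t → t).
χ : (s → (t → s)) — neither side's domain matches the other.
φ : ((s → t) → ((t → (e → s)) → t)) — neither side's domain matches the other.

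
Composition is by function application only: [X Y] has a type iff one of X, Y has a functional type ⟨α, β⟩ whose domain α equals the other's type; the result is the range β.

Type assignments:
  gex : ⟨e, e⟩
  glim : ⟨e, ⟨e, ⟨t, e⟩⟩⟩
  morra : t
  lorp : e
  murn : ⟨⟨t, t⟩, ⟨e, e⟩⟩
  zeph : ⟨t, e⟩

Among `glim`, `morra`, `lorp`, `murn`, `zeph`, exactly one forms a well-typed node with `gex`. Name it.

lorp

glim : ⟨e, ⟨e, ⟨t, e⟩⟩⟩ — neither side's domain matches the other.
morra : t — neither side's domain matches the other.
lorp — combines: gex : ⟨e, e⟩ takes lorp : e as argument, giving e.
murn : ⟨⟨t, t⟩, ⟨e, e⟩⟩ — neither side's domain matches the other.
zeph : ⟨t, e⟩ — neither side's domain matches the other.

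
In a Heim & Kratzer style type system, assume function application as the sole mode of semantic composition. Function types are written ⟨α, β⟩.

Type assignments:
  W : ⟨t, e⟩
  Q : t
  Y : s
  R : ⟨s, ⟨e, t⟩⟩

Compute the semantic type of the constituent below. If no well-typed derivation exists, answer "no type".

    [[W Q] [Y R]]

[W Q]: W is ⟨t, e⟩, Q is t; result e.
[Y R]: R is ⟨s, ⟨e, t⟩⟩, Y is s; result ⟨e, t⟩.
[[W Q] [Y R]]: [Y R] is ⟨e, t⟩, [W Q] is e; result t.

t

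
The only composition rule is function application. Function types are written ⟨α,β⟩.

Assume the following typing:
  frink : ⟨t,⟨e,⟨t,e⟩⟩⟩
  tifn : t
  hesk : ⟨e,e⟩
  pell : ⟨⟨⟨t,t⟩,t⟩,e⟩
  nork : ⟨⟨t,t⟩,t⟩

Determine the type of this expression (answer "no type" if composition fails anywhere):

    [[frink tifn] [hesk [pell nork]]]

[frink tifn] — frink of type ⟨t,⟨e,⟨t,e⟩⟩⟩ combines with tifn of type t: type ⟨e,⟨t,e⟩⟩.
[pell nork] — pell of type ⟨⟨⟨t,t⟩,t⟩,e⟩ combines with nork of type ⟨⟨t,t⟩,t⟩: type e.
[hesk [pell nork]] — hesk of type ⟨e,e⟩ combines with [pell nork] of type e: type e.
[[frink tifn] [hesk [pell nork]]] — [frink tifn] of type ⟨e,⟨t,e⟩⟩ combines with [hesk [pell nork]] of type e: type ⟨t,e⟩.

⟨t,e⟩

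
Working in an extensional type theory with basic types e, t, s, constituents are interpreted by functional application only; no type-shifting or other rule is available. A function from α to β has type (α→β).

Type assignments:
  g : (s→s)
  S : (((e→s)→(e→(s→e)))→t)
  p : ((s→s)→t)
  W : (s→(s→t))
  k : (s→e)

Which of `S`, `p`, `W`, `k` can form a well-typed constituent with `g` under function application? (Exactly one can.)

S : (((e→s)→(e→(s→e)))→t) — does not combine with g.
p — combines: p : ((s→s)→t) takes g : (s→s) as argument, giving t.
W : (s→(s→t)) — does not combine with g.
k : (s→e) — does not combine with g.

p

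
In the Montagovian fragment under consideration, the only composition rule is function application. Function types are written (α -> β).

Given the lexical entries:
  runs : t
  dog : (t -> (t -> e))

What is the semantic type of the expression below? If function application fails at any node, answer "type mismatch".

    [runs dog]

(t -> e)

[runs dog]: (t -> (t -> e)) applied to t yields (t -> e).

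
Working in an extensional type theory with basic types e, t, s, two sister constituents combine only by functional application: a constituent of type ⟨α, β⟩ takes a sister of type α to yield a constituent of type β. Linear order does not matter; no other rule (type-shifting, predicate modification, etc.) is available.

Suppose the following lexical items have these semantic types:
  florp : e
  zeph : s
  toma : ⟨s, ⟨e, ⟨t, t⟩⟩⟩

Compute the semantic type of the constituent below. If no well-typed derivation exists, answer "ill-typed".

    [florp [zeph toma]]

⟨t, t⟩

[zeph toma]: functor toma : ⟨s, ⟨e, ⟨t, t⟩⟩⟩, argument zeph : s; result ⟨e, ⟨t, t⟩⟩.
[florp [zeph toma]]: functor [zeph toma] : ⟨e, ⟨t, t⟩⟩, argument florp : e; result ⟨t, t⟩.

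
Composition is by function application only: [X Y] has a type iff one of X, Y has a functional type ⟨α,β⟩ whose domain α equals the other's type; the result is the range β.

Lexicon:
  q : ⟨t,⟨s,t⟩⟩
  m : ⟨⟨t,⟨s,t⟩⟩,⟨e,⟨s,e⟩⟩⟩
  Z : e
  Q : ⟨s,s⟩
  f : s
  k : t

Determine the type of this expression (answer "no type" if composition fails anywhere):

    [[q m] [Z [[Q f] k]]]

no type

At [q m], m : ⟨⟨t,⟨s,t⟩⟩,⟨e,⟨s,e⟩⟩⟩ takes q : ⟨t,⟨s,t⟩⟩, giving ⟨e,⟨s,e⟩⟩.
At [Q f], Q : ⟨s,s⟩ takes f : s, giving s.
[[Q f] k]: s with t — neither is a function whose domain matches the other; composition fails here.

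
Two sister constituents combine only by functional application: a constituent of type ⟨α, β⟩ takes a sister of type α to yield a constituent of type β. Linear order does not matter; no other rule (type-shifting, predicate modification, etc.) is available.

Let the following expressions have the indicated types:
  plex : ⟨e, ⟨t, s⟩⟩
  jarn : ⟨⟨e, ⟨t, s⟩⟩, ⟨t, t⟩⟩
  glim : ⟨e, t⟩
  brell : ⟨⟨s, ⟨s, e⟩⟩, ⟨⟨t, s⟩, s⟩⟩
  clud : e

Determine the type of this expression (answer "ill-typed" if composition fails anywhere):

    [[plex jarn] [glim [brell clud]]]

[plex jarn]: ⟨⟨e, ⟨t, s⟩⟩, ⟨t, t⟩⟩ applied to ⟨e, ⟨t, s⟩⟩ yields ⟨t, t⟩.
[brell clud]: ⟨⟨s, ⟨s, e⟩⟩, ⟨⟨t, s⟩, s⟩⟩ and e cannot combine by function application — type clash.

ill-typed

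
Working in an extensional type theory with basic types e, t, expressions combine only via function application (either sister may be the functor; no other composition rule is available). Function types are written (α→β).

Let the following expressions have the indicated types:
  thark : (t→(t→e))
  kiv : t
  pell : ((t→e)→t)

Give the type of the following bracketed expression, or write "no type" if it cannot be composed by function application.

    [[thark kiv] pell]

At [thark kiv], thark : (t→(t→e)) takes kiv : t, giving (t→e).
At [[thark kiv] pell], pell : ((t→e)→t) takes [thark kiv] : (t→e), giving t.

t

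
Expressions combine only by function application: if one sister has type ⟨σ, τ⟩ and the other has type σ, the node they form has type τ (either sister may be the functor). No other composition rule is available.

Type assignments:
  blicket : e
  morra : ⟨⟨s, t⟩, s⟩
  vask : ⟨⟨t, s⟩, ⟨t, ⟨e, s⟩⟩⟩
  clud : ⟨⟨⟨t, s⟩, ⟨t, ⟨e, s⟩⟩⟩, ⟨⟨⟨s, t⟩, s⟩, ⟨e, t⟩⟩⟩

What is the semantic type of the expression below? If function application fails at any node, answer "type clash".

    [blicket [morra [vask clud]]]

t

[vask clud]: functor clud : ⟨⟨⟨t, s⟩, ⟨t, ⟨e, s⟩⟩⟩, ⟨⟨⟨s, t⟩, s⟩, ⟨e, t⟩⟩⟩, argument vask : ⟨⟨t, s⟩, ⟨t, ⟨e, s⟩⟩⟩; result ⟨⟨⟨s, t⟩, s⟩, ⟨e, t⟩⟩.
[morra [vask clud]]: functor [vask clud] : ⟨⟨⟨s, t⟩, s⟩, ⟨e, t⟩⟩, argument morra : ⟨⟨s, t⟩, s⟩; result ⟨e, t⟩.
[blicket [morra [vask clud]]]: functor [morra [vask clud]] : ⟨e, t⟩, argument blicket : e; result t.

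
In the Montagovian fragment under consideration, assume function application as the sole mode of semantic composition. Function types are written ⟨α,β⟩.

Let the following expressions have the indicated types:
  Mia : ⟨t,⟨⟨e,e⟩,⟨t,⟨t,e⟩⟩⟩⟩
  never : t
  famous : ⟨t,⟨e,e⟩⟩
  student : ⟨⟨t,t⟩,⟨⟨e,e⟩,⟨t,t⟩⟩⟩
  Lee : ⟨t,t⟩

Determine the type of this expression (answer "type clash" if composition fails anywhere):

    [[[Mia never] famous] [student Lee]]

type clash

[Mia never]: functor Mia : ⟨t,⟨⟨e,e⟩,⟨t,⟨t,e⟩⟩⟩⟩, argument never : t; result ⟨⟨e,e⟩,⟨t,⟨t,e⟩⟩⟩.
[[Mia never] famous]: ⟨⟨e,e⟩,⟨t,⟨t,e⟩⟩⟩ with ⟨t,⟨e,e⟩⟩ — neither is a function whose domain matches the other; composition fails here.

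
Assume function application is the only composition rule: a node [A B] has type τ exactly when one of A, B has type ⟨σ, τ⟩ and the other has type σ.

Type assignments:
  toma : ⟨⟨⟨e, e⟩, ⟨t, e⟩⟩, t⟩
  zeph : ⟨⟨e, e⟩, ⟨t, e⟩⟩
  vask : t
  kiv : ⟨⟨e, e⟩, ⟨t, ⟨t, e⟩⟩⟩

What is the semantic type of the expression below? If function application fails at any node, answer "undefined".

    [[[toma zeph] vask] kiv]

[toma zeph]: toma is ⟨⟨⟨e, e⟩, ⟨t, e⟩⟩, t⟩, zeph is ⟨⟨e, e⟩, ⟨t, e⟩⟩; result t.
[[toma zeph] vask]: t with t — neither is a function whose domain matches the other; composition fails here.

undefined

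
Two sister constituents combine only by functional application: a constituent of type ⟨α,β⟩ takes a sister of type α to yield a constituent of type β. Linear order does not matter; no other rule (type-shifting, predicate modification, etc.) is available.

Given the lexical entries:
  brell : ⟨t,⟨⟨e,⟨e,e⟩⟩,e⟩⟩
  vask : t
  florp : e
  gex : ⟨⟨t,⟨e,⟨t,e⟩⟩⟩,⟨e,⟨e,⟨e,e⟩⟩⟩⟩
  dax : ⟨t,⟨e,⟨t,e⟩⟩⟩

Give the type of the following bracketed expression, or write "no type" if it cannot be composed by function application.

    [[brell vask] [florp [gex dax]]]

[brell vask]: functor brell : ⟨t,⟨⟨e,⟨e,e⟩⟩,e⟩⟩, argument vask : t; result ⟨⟨e,⟨e,e⟩⟩,e⟩.
[gex dax]: functor gex : ⟨⟨t,⟨e,⟨t,e⟩⟩⟩,⟨e,⟨e,⟨e,e⟩⟩⟩⟩, argument dax : ⟨t,⟨e,⟨t,e⟩⟩⟩; result ⟨e,⟨e,⟨e,e⟩⟩⟩.
[florp [gex dax]]: functor [gex dax] : ⟨e,⟨e,⟨e,e⟩⟩⟩, argument florp : e; result ⟨e,⟨e,e⟩⟩.
[[brell vask] [florp [gex dax]]]: functor [brell vask] : ⟨⟨e,⟨e,e⟩⟩,e⟩, argument [florp [gex dax]] : ⟨e,⟨e,e⟩⟩; result e.

e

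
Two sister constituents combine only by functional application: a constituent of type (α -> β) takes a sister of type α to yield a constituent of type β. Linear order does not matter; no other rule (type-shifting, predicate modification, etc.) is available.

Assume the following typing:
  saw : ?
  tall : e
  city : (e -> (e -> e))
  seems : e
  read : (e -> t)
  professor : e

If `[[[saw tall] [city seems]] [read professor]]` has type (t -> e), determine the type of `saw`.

(e -> ((e -> e) -> (t -> (t -> e))))

For [[[saw tall] [city seems]] [read professor]] to have type (t -> e) with [read professor] of type t, [[saw tall] [city seems]] must be the function: [[saw tall] [city seems]] : (t -> (t -> e)).
For [[saw tall] [city seems]] to have type (t -> (t -> e)) with [city seems] of type (e -> e), [saw tall] must be the function: [saw tall] : ((e -> e) -> (t -> (t -> e))).
For [saw tall] to have type ((e -> e) -> (t -> (t -> e))) with tall of type e, saw must be the function: saw : (e -> ((e -> e) -> (t -> (t -> e)))).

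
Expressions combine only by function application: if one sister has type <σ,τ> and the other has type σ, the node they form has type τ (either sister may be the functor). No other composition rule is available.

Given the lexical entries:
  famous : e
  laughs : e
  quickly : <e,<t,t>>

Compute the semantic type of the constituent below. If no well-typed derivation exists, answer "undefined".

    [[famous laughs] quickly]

undefined

[famous laughs]: e and e cannot combine by function application — type clash.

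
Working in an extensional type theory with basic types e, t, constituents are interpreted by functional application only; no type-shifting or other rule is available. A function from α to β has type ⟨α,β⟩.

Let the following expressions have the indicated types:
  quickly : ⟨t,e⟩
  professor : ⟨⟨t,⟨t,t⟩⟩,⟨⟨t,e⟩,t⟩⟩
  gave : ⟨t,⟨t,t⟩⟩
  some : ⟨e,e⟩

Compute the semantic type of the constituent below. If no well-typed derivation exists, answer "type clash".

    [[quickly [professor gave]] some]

[professor gave]: professor is ⟨⟨t,⟨t,t⟩⟩,⟨⟨t,e⟩,t⟩⟩, gave is ⟨t,⟨t,t⟩⟩; result ⟨⟨t,e⟩,t⟩.
[quickly [professor gave]]: [professor gave] is ⟨⟨t,e⟩,t⟩, quickly is ⟨t,e⟩; result t.
[[quickly [professor gave]] some]: t with ⟨e,e⟩ — neither is a function whose domain matches the other; composition fails here.

type clash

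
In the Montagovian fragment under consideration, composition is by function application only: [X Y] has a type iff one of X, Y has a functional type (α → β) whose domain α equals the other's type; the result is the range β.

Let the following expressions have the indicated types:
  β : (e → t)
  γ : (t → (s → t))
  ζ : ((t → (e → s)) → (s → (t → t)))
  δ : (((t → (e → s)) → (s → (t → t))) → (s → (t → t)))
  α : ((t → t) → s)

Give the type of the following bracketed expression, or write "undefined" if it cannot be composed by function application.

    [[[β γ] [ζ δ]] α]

[β γ]: (e → t) and (t → (s → t)) cannot combine by function application — type clash.

undefined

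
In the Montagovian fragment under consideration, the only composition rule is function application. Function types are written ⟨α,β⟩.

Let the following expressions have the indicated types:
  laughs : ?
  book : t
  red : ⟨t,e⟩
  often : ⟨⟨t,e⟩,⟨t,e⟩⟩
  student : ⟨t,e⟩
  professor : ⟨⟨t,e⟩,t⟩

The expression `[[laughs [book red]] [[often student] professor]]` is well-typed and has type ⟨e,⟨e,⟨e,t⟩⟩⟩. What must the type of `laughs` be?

⟨e,⟨t,⟨e,⟨e,⟨e,t⟩⟩⟩⟩⟩

At [[laughs [book red]] [[often student] professor]] (required: ⟨e,⟨e,⟨e,t⟩⟩⟩): [[often student] professor] is t, which is not a function with range ⟨e,⟨e,⟨e,t⟩⟩⟩; hence [laughs [book red]] is the functor — type ⟨t,⟨e,⟨e,⟨e,t⟩⟩⟩⟩.
At [laughs [book red]] (required: ⟨t,⟨e,⟨e,⟨e,t⟩⟩⟩⟩): [book red] is e, which is not a function with range ⟨t,⟨e,⟨e,⟨e,t⟩⟩⟩⟩; hence laughs is the functor — type ⟨e,⟨t,⟨e,⟨e,⟨e,t⟩⟩⟩⟩⟩.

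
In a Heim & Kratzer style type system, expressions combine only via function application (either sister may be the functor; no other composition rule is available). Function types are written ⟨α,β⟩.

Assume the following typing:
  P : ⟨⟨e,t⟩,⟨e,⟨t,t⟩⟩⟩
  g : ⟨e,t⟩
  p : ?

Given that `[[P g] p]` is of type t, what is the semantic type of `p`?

At [[P g] p] (required: t): [P g] is ⟨e,⟨t,t⟩⟩, which is not a function with range t; hence p is the functor — type ⟨⟨e,⟨t,t⟩⟩,t⟩.

⟨⟨e,⟨t,t⟩⟩,t⟩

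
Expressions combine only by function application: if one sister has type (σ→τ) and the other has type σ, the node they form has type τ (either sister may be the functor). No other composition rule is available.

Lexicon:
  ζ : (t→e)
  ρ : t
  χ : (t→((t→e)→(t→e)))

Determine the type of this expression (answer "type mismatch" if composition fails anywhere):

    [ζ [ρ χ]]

(t→e)

[ρ χ]: χ is (t→((t→e)→(t→e))), ρ is t; result ((t→e)→(t→e)).
[ζ [ρ χ]]: [ρ χ] is ((t→e)→(t→e)), ζ is (t→e); result (t→e).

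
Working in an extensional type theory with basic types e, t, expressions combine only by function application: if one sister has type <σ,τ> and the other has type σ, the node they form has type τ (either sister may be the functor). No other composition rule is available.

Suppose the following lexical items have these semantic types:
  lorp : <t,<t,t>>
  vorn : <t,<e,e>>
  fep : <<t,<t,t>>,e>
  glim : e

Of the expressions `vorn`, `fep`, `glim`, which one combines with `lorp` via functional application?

vorn : <t,<e,e>> — no; lorp wants t, and vorn wants t.
fep — combines: fep : <<t,<t,t>>,e> takes lorp : <t,<t,t>> as argument, giving e.
glim : e — no; lorp wants t, and glim wants nothing (atomic).

fep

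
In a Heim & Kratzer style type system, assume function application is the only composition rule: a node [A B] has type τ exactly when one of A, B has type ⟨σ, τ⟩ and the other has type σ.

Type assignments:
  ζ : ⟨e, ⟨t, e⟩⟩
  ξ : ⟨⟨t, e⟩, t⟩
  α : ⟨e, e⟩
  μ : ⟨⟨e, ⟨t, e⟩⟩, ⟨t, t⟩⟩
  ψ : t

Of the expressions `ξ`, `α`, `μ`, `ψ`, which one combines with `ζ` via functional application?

μ

ξ : ⟨⟨t, e⟩, t⟩ — ζ needs e; ξ needs ⟨t, e⟩; neither fits.
α : ⟨e, e⟩ — ζ needs e; α needs e; neither fits.
μ — combines: μ : ⟨⟨e, ⟨t, e⟩⟩, ⟨t, t⟩⟩ takes ζ : ⟨e, ⟨t, e⟩⟩ as argument, giving ⟨t, t⟩.
ψ : t — ζ needs e; ψ needs nothing (atomic); neither fits.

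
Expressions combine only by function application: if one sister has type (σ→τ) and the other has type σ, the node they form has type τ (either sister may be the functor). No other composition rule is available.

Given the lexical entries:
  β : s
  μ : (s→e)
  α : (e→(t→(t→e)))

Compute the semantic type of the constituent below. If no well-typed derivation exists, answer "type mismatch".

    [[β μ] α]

At [β μ], μ : (s→e) takes β : s, giving e.
At [[β μ] α], α : (e→(t→(t→e))) takes [β μ] : e, giving (t→(t→e)).

(t→(t→e))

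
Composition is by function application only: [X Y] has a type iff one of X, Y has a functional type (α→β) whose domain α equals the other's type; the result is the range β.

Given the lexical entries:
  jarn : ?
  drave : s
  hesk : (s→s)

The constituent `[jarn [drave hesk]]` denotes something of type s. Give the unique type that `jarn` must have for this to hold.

For [jarn [drave hesk]] to have type s with [drave hesk] of type s, jarn must be the function: jarn : (s→s).

(s→s)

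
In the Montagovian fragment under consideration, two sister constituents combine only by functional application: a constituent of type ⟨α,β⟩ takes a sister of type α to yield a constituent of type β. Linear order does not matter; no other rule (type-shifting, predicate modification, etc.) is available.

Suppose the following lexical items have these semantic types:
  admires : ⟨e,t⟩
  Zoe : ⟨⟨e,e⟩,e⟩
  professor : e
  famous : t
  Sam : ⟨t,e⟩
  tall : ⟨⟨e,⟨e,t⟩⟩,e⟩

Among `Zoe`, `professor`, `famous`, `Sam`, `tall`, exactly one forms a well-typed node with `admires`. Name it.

professor

Zoe : ⟨⟨e,e⟩,e⟩ — admires needs e; Zoe needs ⟨e,e⟩; neither fits.
professor — combines: admires : ⟨e,t⟩ takes professor : e as argument, giving t.
famous : t — admires needs e; famous needs nothing (atomic); neither fits.
Sam : ⟨t,e⟩ — admires needs e; Sam needs t; neither fits.
tall : ⟨⟨e,⟨e,t⟩⟩,e⟩ — admires needs e; tall needs ⟨e,⟨e,t⟩⟩; neither fits.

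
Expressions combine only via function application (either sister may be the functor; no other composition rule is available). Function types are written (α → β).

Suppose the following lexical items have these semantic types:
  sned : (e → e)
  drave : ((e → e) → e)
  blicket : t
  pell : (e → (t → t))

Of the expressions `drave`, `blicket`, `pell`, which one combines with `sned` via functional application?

drave

drave — combines: drave : ((e → e) → e) takes sned : (e → e) as argument, giving e.
blicket : t — neither side's domain matches the other.
pell : (e → (t → t)) — neither side's domain matches the other.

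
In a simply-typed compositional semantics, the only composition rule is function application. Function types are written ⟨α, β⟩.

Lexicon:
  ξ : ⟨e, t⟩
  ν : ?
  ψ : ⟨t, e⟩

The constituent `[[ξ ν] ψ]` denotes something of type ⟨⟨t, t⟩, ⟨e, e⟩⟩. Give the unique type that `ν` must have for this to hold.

⟨⟨e, t⟩, ⟨⟨t, e⟩, ⟨⟨t, t⟩, ⟨e, e⟩⟩⟩⟩

[[ξ ν] ψ] is required to be ⟨⟨t, t⟩, ⟨e, e⟩⟩. ψ : ⟨t, e⟩ cannot yield ⟨⟨t, t⟩, ⟨e, e⟩⟩ as functor, so [ξ ν] : ⟨⟨t, e⟩, ⟨⟨t, t⟩, ⟨e, e⟩⟩⟩.
[ξ ν] is required to be ⟨⟨t, e⟩, ⟨⟨t, t⟩, ⟨e, e⟩⟩⟩. ξ : ⟨e, t⟩ cannot yield ⟨⟨t, e⟩, ⟨⟨t, t⟩, ⟨e, e⟩⟩⟩ as functor, so ν : ⟨⟨e, t⟩, ⟨⟨t, e⟩, ⟨⟨t, t⟩, ⟨e, e⟩⟩⟩⟩.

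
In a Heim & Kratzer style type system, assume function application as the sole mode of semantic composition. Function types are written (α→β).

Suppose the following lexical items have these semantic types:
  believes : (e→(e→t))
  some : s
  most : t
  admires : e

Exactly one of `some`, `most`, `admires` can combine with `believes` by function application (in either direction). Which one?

admires

some : s — does not combine with believes.
most : t — does not combine with believes.
admires — combines: believes : (e→(e→t)) takes admires : e as argument, giving (e→t).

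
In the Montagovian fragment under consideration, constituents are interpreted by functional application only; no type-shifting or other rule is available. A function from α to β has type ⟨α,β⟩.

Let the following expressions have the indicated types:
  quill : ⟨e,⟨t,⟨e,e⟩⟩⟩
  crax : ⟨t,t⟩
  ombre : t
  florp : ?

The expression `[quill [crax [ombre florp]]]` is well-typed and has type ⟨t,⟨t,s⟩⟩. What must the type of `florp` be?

⟨t,⟨⟨t,t⟩,⟨⟨e,⟨t,⟨e,e⟩⟩⟩,⟨t,⟨t,s⟩⟩⟩⟩⟩

At [quill [crax [ombre florp]]] (required: ⟨t,⟨t,s⟩⟩): quill is ⟨e,⟨t,⟨e,e⟩⟩⟩, which is not a function with range ⟨t,⟨t,s⟩⟩; hence [crax [ombre florp]] is the functor — type ⟨⟨e,⟨t,⟨e,e⟩⟩⟩,⟨t,⟨t,s⟩⟩⟩.
At [crax [ombre florp]] (required: ⟨⟨e,⟨t,⟨e,e⟩⟩⟩,⟨t,⟨t,s⟩⟩⟩): crax is ⟨t,t⟩, which is not a function with range ⟨⟨e,⟨t,⟨e,e⟩⟩⟩,⟨t,⟨t,s⟩⟩⟩; hence [ombre florp] is the functor — type ⟨⟨t,t⟩,⟨⟨e,⟨t,⟨e,e⟩⟩⟩,⟨t,⟨t,s⟩⟩⟩⟩.
At [ombre florp] (required: ⟨⟨t,t⟩,⟨⟨e,⟨t,⟨e,e⟩⟩⟩,⟨t,⟨t,s⟩⟩⟩⟩): ombre is t, which is not a function with range ⟨⟨t,t⟩,⟨⟨e,⟨t,⟨e,e⟩⟩⟩,⟨t,⟨t,s⟩⟩⟩⟩; hence florp is the functor — type ⟨t,⟨⟨t,t⟩,⟨⟨e,⟨t,⟨e,e⟩⟩⟩,⟨t,⟨t,s⟩⟩⟩⟩⟩.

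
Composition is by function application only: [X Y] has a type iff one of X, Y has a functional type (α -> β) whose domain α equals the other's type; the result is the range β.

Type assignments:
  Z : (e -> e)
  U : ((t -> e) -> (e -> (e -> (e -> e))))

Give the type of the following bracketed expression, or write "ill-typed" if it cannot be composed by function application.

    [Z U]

[Z U]: (e -> e) and ((t -> e) -> (e -> (e -> (e -> e)))) cannot combine by function application — type clash.

ill-typed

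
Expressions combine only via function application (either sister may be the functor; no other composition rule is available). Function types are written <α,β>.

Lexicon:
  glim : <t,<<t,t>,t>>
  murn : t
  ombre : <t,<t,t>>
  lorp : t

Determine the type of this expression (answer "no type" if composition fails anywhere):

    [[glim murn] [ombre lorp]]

t

At [glim murn], glim : <t,<<t,t>,t>> takes murn : t, giving <<t,t>,t>.
At [ombre lorp], ombre : <t,<t,t>> takes lorp : t, giving <t,t>.
At [[glim murn] [ombre lorp]], [glim murn] : <<t,t>,t> takes [ombre lorp] : <t,t>, giving t.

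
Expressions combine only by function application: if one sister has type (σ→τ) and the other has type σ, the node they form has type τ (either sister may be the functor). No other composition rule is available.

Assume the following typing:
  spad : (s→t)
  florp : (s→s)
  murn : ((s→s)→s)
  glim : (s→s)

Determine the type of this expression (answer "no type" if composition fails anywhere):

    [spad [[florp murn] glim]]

[florp murn]: murn is ((s→s)→s), florp is (s→s); result s.
[[florp murn] glim]: glim is (s→s), [florp murn] is s; result s.
[spad [[florp murn] glim]]: spad is (s→t), [[florp murn] glim] is s; result t.

t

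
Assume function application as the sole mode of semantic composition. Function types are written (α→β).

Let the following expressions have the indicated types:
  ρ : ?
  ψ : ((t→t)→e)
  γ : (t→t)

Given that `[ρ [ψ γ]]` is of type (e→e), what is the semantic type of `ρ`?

[ρ [ψ γ]] must have type (e→e). The sister [ψ γ] has type e; that is not a function onto (e→e), so ρ must be the functor, of type (e→(e→e)).

(e→(e→e))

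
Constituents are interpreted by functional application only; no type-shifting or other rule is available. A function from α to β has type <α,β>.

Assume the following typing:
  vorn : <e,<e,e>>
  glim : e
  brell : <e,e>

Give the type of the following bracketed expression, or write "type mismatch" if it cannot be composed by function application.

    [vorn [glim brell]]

[glim brell]: functor brell : <e,e>, argument glim : e; result e.
[vorn [glim brell]]: functor vorn : <e,<e,e>>, argument [glim brell] : e; result <e,e>.

<e,e>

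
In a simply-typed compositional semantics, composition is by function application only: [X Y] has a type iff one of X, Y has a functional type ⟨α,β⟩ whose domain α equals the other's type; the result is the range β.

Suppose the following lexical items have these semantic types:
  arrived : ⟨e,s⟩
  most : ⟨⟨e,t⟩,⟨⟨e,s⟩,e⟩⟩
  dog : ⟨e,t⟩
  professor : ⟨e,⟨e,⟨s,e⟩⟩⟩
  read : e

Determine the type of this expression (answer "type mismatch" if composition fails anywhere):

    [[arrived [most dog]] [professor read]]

[most dog]: most is ⟨⟨e,t⟩,⟨⟨e,s⟩,e⟩⟩, dog is ⟨e,t⟩; result ⟨⟨e,s⟩,e⟩.
[arrived [most dog]]: [most dog] is ⟨⟨e,s⟩,e⟩, arrived is ⟨e,s⟩; result e.
[professor read]: professor is ⟨e,⟨e,⟨s,e⟩⟩⟩, read is e; result ⟨e,⟨s,e⟩⟩.
[[arrived [most dog]] [professor read]]: [professor read] is ⟨e,⟨s,e⟩⟩, [arrived [most dog]] is e; result ⟨s,e⟩.

⟨s,e⟩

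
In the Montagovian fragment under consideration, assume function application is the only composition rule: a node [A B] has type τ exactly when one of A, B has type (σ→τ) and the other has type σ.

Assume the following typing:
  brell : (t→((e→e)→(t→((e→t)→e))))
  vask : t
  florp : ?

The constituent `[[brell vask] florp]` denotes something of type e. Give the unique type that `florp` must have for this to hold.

(((e→e)→(t→((e→t)→e)))→e)

[[brell vask] florp] must have type e. The sister [brell vask] has type ((e→e)→(t→((e→t)→e))); that is not a function onto e, so florp must be the functor, of type (((e→e)→(t→((e→t)→e)))→e).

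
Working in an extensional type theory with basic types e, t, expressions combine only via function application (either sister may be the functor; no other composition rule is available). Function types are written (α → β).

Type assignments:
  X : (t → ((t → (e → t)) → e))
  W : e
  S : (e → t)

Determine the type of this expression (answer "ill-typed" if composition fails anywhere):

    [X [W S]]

((t → (e → t)) → e)

[W S]: (e → t) applied to e yields t.
[X [W S]]: (t → ((t → (e → t)) → e)) applied to t yields ((t → (e → t)) → e).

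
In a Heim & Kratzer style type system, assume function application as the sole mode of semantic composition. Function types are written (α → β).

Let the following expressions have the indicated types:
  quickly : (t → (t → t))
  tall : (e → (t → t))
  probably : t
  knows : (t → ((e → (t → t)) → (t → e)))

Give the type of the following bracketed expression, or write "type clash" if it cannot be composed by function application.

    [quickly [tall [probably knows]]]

type clash

[probably knows]: knows is (t → ((e → (t → t)) → (t → e))), probably is t; result ((e → (t → t)) → (t → e)).
[tall [probably knows]]: [probably knows] is ((e → (t → t)) → (t → e)), tall is (e → (t → t)); result (t → e).
At [quickly [tall [probably knows]]]: neither (t → (t → t)) nor (t → e) can take the other as argument; the node is ill-typed.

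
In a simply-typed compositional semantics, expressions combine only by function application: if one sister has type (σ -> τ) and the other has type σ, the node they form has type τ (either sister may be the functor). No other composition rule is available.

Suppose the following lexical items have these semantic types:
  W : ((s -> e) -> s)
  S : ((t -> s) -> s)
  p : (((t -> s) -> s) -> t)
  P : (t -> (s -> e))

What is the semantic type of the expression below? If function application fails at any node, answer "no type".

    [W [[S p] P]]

s

[S p] — p of type (((t -> s) -> s) -> t) combines with S of type ((t -> s) -> s): type t.
[[S p] P] — P of type (t -> (s -> e)) combines with [S p] of type t: type (s -> e).
[W [[S p] P]] — W of type ((s -> e) -> s) combines with [[S p] P] of type (s -> e): type s.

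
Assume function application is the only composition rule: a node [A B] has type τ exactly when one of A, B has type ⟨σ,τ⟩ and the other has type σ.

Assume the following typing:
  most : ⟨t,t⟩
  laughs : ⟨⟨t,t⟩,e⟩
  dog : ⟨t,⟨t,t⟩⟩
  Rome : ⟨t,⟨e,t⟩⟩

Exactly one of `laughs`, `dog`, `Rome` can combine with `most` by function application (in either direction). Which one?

laughs — combines: laughs : ⟨⟨t,t⟩,e⟩ takes most : ⟨t,t⟩ as argument, giving e.
dog : ⟨t,⟨t,t⟩⟩ — most needs t; dog needs t; neither fits.
Rome : ⟨t,⟨e,t⟩⟩ — most needs t; Rome needs t; neither fits.

laughs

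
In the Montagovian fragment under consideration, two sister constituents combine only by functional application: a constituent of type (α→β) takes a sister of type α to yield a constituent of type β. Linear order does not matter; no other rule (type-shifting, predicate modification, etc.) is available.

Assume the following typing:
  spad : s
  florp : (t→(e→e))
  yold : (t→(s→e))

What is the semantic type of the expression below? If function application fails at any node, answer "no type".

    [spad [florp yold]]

no type

At [florp yold]: neither (t→(e→e)) nor (t→(s→e)) can take the other as argument; the node is ill-typed.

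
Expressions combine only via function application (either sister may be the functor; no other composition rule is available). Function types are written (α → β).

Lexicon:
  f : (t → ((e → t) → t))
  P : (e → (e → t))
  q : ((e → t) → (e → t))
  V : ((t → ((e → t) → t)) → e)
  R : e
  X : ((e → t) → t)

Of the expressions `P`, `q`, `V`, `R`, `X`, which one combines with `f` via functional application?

P : (e → (e → t)) — neither side's domain matches the other.
q : ((e → t) → (e → t)) — neither side's domain matches the other.
V — combines: V : ((t → ((e → t) → t)) → e) takes f : (t → ((e → t) → t)) as argument, giving e.
R : e — neither side's domain matches the other.
X : ((e → t) → t) — neither side's domain matches the other.

V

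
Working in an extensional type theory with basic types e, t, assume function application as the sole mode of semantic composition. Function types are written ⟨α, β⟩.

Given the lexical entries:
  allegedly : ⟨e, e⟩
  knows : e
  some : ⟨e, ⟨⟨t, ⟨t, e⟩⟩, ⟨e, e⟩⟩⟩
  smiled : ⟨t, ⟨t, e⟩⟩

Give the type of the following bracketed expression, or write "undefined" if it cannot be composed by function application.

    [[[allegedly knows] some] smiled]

[allegedly knows] — allegedly of type ⟨e, e⟩ combines with knows of type e: type e.
[[allegedly knows] some] — some of type ⟨e, ⟨⟨t, ⟨t, e⟩⟩, ⟨e, e⟩⟩⟩ combines with [allegedly knows] of type e: type ⟨⟨t, ⟨t, e⟩⟩, ⟨e, e⟩⟩.
[[[allegedly knows] some] smiled] — [[allegedly knows] some] of type ⟨⟨t, ⟨t, e⟩⟩, ⟨e, e⟩⟩ combines with smiled of type ⟨t, ⟨t, e⟩⟩: type ⟨e, e⟩.

⟨e, e⟩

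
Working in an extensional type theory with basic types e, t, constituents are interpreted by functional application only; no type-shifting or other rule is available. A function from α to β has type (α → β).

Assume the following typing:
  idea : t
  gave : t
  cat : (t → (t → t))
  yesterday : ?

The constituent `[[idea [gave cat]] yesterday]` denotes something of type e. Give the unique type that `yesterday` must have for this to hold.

(t → e)

[[idea [gave cat]] yesterday] must have type e. The sister [idea [gave cat]] has type t; that is not a function onto e, so yesterday must be the functor, of type (t → e).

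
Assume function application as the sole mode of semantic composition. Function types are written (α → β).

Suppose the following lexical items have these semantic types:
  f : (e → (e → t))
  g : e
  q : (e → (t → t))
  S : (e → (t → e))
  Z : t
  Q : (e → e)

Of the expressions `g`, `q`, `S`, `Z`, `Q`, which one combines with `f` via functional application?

g

g — combines: f : (e → (e → t)) takes g : e as argument, giving (e → t).
q : (e → (t → t)) — f needs e; q needs e; neither fits.
S : (e → (t → e)) — f needs e; S needs e; neither fits.
Z : t — f needs e; Z needs nothing (atomic); neither fits.
Q : (e → e) — f needs e; Q needs e; neither fits.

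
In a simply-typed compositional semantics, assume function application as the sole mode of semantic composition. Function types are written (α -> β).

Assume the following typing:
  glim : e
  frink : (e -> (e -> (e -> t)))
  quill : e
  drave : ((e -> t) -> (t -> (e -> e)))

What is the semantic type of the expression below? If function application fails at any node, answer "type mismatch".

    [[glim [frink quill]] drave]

(t -> (e -> e))

[frink quill]: functor frink : (e -> (e -> (e -> t))), argument quill : e; result (e -> (e -> t)).
[glim [frink quill]]: functor [frink quill] : (e -> (e -> t)), argument glim : e; result (e -> t).
[[glim [frink quill]] drave]: functor drave : ((e -> t) -> (t -> (e -> e))), argument [glim [frink quill]] : (e -> t); result (t -> (e -> e)).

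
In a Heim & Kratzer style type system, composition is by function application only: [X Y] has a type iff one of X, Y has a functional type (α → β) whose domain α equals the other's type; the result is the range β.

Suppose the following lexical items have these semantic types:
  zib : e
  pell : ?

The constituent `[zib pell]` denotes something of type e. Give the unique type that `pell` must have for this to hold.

For [zib pell] to have type e with zib of type e, pell must be the function: pell : (e → e).

(e → e)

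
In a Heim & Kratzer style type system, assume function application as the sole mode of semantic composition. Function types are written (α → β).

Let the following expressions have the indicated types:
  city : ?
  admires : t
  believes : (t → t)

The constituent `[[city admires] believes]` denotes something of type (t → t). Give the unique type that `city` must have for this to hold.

(t → ((t → t) → (t → t)))

[[city admires] believes] is required to be (t → t). believes : (t → t) cannot yield (t → t) as functor, so [city admires] : ((t → t) → (t → t)).
[city admires] is required to be ((t → t) → (t → t)). admires : t cannot yield ((t → t) → (t → t)) as functor, so city : (t → ((t → t) → (t → t))).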